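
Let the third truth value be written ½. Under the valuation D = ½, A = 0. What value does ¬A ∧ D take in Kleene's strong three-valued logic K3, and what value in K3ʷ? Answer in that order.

In Kleene's strong three-valued logic K3: ¬A = ¬0 = 1
¬A ∧ D = 1 ∧ ½ = ½
In K3ʷ: ¬A = ¬0 = 1
¬A ∧ D = 1 ∧ ½ = ½

½; ½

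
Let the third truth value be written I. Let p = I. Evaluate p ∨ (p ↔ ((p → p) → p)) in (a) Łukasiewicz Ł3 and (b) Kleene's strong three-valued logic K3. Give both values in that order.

1; I

In Łukasiewicz Ł3: p → p = I → I = 1  [min(1, 1−½+½)]
(p → p) → p = 1 → I = I
p ↔ ((p → p) → p) = I ↔ I = 1
p ∨ (p ↔ ((p → p) → p)) = I ∨ 1 = 1
In Kleene's strong three-valued logic K3: p → p = I → I = I  [¬I ∨ I]
(p → p) → p = I → I = I
p ↔ ((p → p) → p) = I ↔ I = I
p ∨ (p ↔ ((p → p) → p)) = I ∨ I = I
They differ because Łukasiewicz Ł3 and Kleene's strong three-valued logic K3 treat I differently under implication.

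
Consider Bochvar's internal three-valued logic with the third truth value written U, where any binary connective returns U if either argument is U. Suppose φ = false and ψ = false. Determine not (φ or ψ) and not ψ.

φ or ψ = false or false = false
not (φ or ψ) = not false = true
not ψ = not false = true
not (φ or ψ) and not ψ = true and true = true

true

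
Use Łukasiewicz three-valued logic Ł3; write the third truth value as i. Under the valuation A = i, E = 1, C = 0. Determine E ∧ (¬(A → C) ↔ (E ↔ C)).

A → C = i → 0 = i
¬(A → C) = ¬i = i
E ↔ C = 1 ↔ 0 = 0
¬(A → C) ↔ (E ↔ C) = i ↔ 0 = i
E ∧ (¬(A → C) ↔ (E ↔ C)) = 1 ∧ i = i

i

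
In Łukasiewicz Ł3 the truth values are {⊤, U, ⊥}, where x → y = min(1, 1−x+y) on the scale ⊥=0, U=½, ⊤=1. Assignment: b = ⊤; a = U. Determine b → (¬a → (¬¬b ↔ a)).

⊤

¬a = ¬U = U
¬b = ¬⊤ = ⊥
¬¬b = ¬⊥ = ⊤
¬¬b ↔ a = ⊤ ↔ U = U  [1 − |1−½|]
¬a → (¬¬b ↔ a) = U → U = ⊤
b → (¬a → (¬¬b ↔ a)) = ⊤ → ⊤ = ⊤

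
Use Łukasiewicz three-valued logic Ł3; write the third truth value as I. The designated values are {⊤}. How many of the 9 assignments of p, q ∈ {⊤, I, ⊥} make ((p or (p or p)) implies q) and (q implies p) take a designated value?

3

Designated under: (p=⊤, q=⊤); (p=I, q=I); (p=⊥, q=⊥).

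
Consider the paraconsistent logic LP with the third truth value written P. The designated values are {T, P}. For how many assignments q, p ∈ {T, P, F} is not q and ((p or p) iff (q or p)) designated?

6

Of the 9 assignments, 6 give a value in {T, P}.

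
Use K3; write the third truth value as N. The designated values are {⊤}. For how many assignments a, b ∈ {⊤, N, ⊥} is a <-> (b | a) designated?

4

Designated under: (a=⊤, b=⊤); (a=⊤, b=N); (a=⊤, b=⊥); (a=⊥, b=⊥).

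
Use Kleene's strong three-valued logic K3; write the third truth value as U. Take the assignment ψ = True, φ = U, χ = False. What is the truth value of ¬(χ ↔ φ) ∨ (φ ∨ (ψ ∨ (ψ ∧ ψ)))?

χ ↔ φ = False ↔ U = U
¬(χ ↔ φ) = ¬U = U
ψ ∧ ψ = True ∧ True = True
ψ ∨ (ψ ∧ ψ) = True ∨ True = True
φ ∨ (ψ ∨ (ψ ∧ ψ)) = U ∨ True = True
¬(χ ↔ φ) ∨ (φ ∨ (ψ ∨ (ψ ∧ ψ))) = U ∨ True = True

True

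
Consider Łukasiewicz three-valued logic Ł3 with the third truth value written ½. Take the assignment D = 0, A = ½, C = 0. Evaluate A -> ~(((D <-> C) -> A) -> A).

D <-> C = 0 <-> 0 = 1
(D <-> C) -> A = 1 -> ½ = ½  [min(1, 1−1+½)]
((D <-> C) -> A) -> A = ½ -> ½ = 1
~(((D <-> C) -> A) -> A) = ~1 = 0
A -> ~(((D <-> C) -> A) -> A) = ½ -> 0 = ½

½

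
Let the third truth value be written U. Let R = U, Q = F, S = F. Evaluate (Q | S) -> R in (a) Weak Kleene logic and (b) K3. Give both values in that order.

U; T

In Weak Kleene logic: Q | S = F | F = F
(Q | S) -> R = F -> U = U  [any arg is the third value ⇒ result is the third value]
In K3: Q | S = F | F = F
(Q | S) -> R = F -> U = T  [~F | U]
They differ because Weak Kleene logic and K3 treat U differently under the binary connectives.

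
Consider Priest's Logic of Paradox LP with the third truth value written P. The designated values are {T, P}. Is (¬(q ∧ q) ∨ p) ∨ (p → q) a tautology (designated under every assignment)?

Yes

Every assignment of q, p over {T, P, F} gives a value in {T, P}.
In particular, with q=P, p=P: (¬(q ∧ q) ∨ p) ∨ (p → q) = P.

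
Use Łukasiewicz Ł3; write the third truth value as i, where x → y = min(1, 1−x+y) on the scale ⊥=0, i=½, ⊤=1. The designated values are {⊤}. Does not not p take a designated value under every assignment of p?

No

Countermodel: p=i gives i, which is not designated.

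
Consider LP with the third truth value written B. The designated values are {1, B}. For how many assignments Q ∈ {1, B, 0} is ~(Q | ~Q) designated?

Q=1: 0 ·
Q=B: B ✓
Q=0: 0 ·

1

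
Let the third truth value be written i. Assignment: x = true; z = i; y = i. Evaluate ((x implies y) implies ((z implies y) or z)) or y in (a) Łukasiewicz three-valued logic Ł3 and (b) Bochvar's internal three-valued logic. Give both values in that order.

true; i

In Łukasiewicz three-valued logic Ł3: x implies y = true implies i = i  [min(1, 1−1+½)]
z implies y = i implies i = true
(z implies y) or z = true or i = true
(x implies y) implies ((z implies y) or z) = i implies true = true
((x implies y) implies ((z implies y) or z)) or y = true or i = true
In Bochvar's internal three-valued logic: x implies y = true implies i = i  [any arg is the third value ⇒ result is the third value]
z implies y = i implies i = i
(z implies y) or z = i or i = i
(x implies y) implies ((z implies y) or z) = i implies i = i
((x implies y) implies ((z implies y) or z)) or y = i or i = i
They differ because Łukasiewicz three-valued logic Ł3 and Bochvar's internal three-valued logic treat i differently under the binary connectives.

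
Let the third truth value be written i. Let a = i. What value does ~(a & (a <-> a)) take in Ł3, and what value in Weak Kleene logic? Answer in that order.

i; i

In Ł3: a <-> a = i <-> i = ⊤
a & (a <-> a) = i & ⊤ = i
~(a & (a <-> a)) = ~i = i
In Weak Kleene logic: a <-> a = i <-> i = i
a & (a <-> a) = i & i = i
~(a & (a <-> a)) = ~i = i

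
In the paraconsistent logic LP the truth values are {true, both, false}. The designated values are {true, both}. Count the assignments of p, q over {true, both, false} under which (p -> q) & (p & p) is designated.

5

Of the 9 assignments, 5 give a value in {true, both}.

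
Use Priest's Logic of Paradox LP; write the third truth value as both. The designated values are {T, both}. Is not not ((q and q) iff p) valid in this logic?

Countermodel: q=T, p=F gives F, which is not designated.

No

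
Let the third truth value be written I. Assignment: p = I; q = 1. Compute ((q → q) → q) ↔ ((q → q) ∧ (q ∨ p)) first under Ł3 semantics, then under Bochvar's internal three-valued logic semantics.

1; I

In Ł3: q → q = 1 → 1 = 1
(q → q) → q = 1 → 1 = 1
q → q = 1 → 1 = 1
q ∨ p = 1 ∨ I = 1
(q → q) ∧ (q ∨ p) = 1 ∧ 1 = 1
((q → q) → q) ↔ ((q → q) ∧ (q ∨ p)) = 1 ↔ 1 = 1
In Bochvar's internal three-valued logic: q → q = 1 → 1 = 1
(q → q) → q = 1 → 1 = 1
q → q = 1 → 1 = 1
q ∨ p = 1 ∨ I = I
(q → q) ∧ (q ∨ p) = 1 ∧ I = I
((q → q) → q) ↔ ((q → q) ∧ (q ∨ p)) = 1 ↔ I = I
They differ because Ł3 and Bochvar's internal three-valued logic treat I differently under the binary connectives.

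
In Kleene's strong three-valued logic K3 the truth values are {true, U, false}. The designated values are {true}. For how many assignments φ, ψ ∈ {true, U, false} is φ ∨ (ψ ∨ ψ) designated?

Of the 9 assignments, 5 give a value in {true}.

5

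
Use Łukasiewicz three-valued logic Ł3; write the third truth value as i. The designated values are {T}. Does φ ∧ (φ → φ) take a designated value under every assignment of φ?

No

Countermodel: φ=i gives i, which is not designated.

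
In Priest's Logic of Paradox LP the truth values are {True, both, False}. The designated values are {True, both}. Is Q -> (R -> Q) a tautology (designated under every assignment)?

Yes

Every assignment of Q, R over {True, both, False} gives a value in {True, both}.
In particular, with Q=both, R=both: Q -> (R -> Q) = both.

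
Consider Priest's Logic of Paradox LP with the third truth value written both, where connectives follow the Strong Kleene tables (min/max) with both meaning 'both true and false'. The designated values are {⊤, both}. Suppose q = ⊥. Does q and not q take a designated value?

not q = not ⊥ = ⊤
q and not q = ⊥ and ⊤ = ⊥
⊥ ∉ {⊤, both}.

No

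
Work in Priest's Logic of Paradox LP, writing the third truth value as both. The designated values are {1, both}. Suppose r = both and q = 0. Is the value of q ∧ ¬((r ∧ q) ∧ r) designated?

r ∧ q = both ∧ 0 = 0
(r ∧ q) ∧ r = 0 ∧ both = 0
¬((r ∧ q) ∧ r) = ¬0 = 1
q ∧ ¬((r ∧ q) ∧ r) = 0 ∧ 1 = 0
0 ∉ {1, both}.

No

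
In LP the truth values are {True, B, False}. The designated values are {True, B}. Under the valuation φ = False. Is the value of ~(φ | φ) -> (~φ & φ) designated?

φ | φ = False | False = False
~(φ | φ) = ~False = True
~φ = ~False = True
~φ & φ = True & False = False
~(φ | φ) -> (~φ & φ) = True -> False = False
False ∉ {True, B}.

No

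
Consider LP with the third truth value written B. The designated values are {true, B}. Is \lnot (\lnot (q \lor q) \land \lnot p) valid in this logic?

Countermodel: q=false, p=false gives false, which is not designated.

No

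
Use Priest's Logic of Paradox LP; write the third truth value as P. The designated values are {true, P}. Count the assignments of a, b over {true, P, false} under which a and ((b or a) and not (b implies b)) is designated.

Designated under: (a=true, b=P); (a=P, b=P).

2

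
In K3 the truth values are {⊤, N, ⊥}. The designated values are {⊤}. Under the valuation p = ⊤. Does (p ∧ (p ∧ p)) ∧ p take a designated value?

p ∧ p = ⊤ ∧ ⊤ = ⊤
p ∧ (p ∧ p) = ⊤ ∧ ⊤ = ⊤
(p ∧ (p ∧ p)) ∧ p = ⊤ ∧ ⊤ = ⊤
⊤ ∈ {⊤}.

Yes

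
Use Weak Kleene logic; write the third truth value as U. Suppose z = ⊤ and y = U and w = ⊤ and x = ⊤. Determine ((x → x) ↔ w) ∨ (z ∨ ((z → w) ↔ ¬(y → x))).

U

x → x = ⊤ → ⊤ = ⊤
(x → x) ↔ w = ⊤ ↔ ⊤ = ⊤
z → w = ⊤ → ⊤ = ⊤
y → x = U → ⊤ = U  [any arg is the third value ⇒ result is the third value]
¬(y → x) = ¬U = U
(z → w) ↔ ¬(y → x) = ⊤ ↔ U = U
z ∨ ((z → w) ↔ ¬(y → x)) = ⊤ ∨ U = U
((x → x) ↔ w) ∨ (z ∨ ((z → w) ↔ ¬(y → x))) = ⊤ ∨ U = U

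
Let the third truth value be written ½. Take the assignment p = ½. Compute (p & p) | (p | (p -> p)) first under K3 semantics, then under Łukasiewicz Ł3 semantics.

½; T

In K3: p & p = ½ & ½ = ½
p -> p = ½ -> ½ = ½  [~½ | ½]
p | (p -> p) = ½ | ½ = ½
(p & p) | (p | (p -> p)) = ½ | ½ = ½
In Łukasiewicz Ł3: p & p = ½ & ½ = ½
p -> p = ½ -> ½ = T  [min(1, 1−½+½)]
p | (p -> p) = ½ | T = T
(p & p) | (p | (p -> p)) = ½ | T = T
They differ because K3 and Łukasiewicz Ł3 treat ½ differently under implication.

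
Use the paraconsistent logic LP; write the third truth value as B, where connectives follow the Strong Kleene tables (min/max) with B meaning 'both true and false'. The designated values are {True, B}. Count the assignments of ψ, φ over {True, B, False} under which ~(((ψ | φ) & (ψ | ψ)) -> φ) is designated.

4

Designated under: (ψ=True, φ=B); (ψ=True, φ=False); (ψ=B, φ=B); (ψ=B, φ=False).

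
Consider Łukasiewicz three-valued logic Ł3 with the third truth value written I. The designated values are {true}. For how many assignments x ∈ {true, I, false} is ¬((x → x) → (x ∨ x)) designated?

1

x=true: false ·
x=I: I ·
x=false: true ✓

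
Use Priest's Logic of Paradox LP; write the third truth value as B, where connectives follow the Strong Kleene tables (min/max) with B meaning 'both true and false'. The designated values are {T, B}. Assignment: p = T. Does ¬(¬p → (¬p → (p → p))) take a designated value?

¬p = ¬T = F
¬p = ¬T = F
p → p = T → T = T
¬p → (p → p) = F → T = T
¬p → (¬p → (p → p)) = F → T = T
¬(¬p → (¬p → (p → p))) = ¬T = F
F ∉ {T, B}.

No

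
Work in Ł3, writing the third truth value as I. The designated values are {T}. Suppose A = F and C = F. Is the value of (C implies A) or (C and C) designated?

C implies A = F implies F = T
C and C = F and F = F
(C implies A) or (C and C) = T or F = T
T ∈ {T}.

Yes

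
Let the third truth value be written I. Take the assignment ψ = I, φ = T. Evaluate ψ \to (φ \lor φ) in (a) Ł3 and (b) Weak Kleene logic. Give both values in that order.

In Ł3: φ \lor φ = T \lor T = T
ψ \to (φ \lor φ) = I \to T = T
In Weak Kleene logic: φ \lor φ = T \lor T = T
ψ \to (φ \lor φ) = I \to T = I  [any arg is the third value ⇒ result is the third value]
They differ because Ł3 and Weak Kleene logic treat I differently under the binary connectives.

T; I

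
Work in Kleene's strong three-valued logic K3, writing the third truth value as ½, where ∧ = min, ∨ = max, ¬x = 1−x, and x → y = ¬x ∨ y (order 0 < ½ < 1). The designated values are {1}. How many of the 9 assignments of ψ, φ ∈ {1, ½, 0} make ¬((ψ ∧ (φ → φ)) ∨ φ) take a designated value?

1

Designated under: (ψ=0, φ=0).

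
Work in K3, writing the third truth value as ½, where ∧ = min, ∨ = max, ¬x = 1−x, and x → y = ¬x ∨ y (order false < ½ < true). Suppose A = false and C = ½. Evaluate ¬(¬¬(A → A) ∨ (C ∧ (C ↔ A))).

false

A → A = false → false = true
¬(A → A) = ¬true = false
¬¬(A → A) = ¬false = true
C ↔ A = ½ ↔ false = ½
C ∧ (C ↔ A) = ½ ∧ ½ = ½
¬¬(A → A) ∨ (C ∧ (C ↔ A)) = true ∨ ½ = true
¬(¬¬(A → A) ∨ (C ∧ (C ↔ A))) = ¬true = false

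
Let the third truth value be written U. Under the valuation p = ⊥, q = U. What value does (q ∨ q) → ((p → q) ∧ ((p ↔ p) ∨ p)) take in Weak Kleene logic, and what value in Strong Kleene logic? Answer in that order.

U; ⊤

In Weak Kleene logic: q ∨ q = U ∨ U = U
p → q = ⊥ → U = U  [any arg is the third value ⇒ result is the third value]
p ↔ p = ⊥ ↔ ⊥ = ⊤
(p ↔ p) ∨ p = ⊤ ∨ ⊥ = ⊤
(p → q) ∧ ((p ↔ p) ∨ p) = U ∧ ⊤ = U
(q ∨ q) → ((p → q) ∧ ((p ↔ p) ∨ p)) = U → U = U
In Strong Kleene logic: q ∨ q = U ∨ U = U
p → q = ⊥ → U = ⊤  [¬⊥ ∨ U]
p ↔ p = ⊥ ↔ ⊥ = ⊤
(p ↔ p) ∨ p = ⊤ ∨ ⊥ = ⊤
(p → q) ∧ ((p ↔ p) ∨ p) = ⊤ ∧ ⊤ = ⊤
(q ∨ q) → ((p → q) ∧ ((p ↔ p) ∨ p)) = U → ⊤ = ⊤
They differ because Weak Kleene logic and Strong Kleene logic treat U differently under the binary connectives.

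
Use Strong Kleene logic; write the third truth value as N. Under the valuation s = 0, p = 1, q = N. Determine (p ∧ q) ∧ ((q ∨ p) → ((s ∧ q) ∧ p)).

0

p ∧ q = 1 ∧ N = N
q ∨ p = N ∨ 1 = 1
s ∧ q = 0 ∧ N = 0
(s ∧ q) ∧ p = 0 ∧ 1 = 0
(q ∨ p) → ((s ∧ q) ∧ p) = 1 → 0 = 0
(p ∧ q) ∧ ((q ∨ p) → ((s ∧ q) ∧ p)) = N ∧ 0 = 0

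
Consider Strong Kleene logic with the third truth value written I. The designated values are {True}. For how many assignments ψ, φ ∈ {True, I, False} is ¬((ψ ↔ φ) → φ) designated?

Designated under: (ψ=False, φ=False).

1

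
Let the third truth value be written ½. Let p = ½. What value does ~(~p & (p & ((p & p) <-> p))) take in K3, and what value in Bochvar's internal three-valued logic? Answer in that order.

½; ½

In K3: ~p = ~½ = ½
p & p = ½ & ½ = ½
(p & p) <-> p = ½ <-> ½ = ½
p & ((p & p) <-> p) = ½ & ½ = ½
~p & (p & ((p & p) <-> p)) = ½ & ½ = ½
~(~p & (p & ((p & p) <-> p))) = ~½ = ½
In Bochvar's internal three-valued logic: ~p = ~½ = ½
p & p = ½ & ½ = ½
(p & p) <-> p = ½ <-> ½ = ½
p & ((p & p) <-> p) = ½ & ½ = ½
~p & (p & ((p & p) <-> p)) = ½ & ½ = ½
~(~p & (p & ((p & p) <-> p))) = ~½ = ½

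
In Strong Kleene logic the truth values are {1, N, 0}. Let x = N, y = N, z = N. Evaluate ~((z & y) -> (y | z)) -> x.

N

z & y = N & N = N
y | z = N | N = N
(z & y) -> (y | z) = N -> N = N
~((z & y) -> (y | z)) = ~N = N
~((z & y) -> (y | z)) -> x = N -> N = N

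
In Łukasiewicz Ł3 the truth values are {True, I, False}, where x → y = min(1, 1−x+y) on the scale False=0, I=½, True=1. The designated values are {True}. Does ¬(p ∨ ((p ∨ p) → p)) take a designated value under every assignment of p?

Countermodel: p=True gives False, which is not designated.

No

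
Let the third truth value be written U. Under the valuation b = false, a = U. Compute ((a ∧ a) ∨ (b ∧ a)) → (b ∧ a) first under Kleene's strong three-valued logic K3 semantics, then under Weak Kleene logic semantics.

U; U

In Kleene's strong three-valued logic K3: a ∧ a = U ∧ U = U
b ∧ a = false ∧ U = false
(a ∧ a) ∨ (b ∧ a) = U ∨ false = U
b ∧ a = false ∧ U = false
((a ∧ a) ∨ (b ∧ a)) → (b ∧ a) = U → false = U  [¬U ∨ false]
In Weak Kleene logic: a ∧ a = U ∧ U = U
b ∧ a = false ∧ U = U
(a ∧ a) ∨ (b ∧ a) = U ∨ U = U
b ∧ a = false ∧ U = U
((a ∧ a) ∨ (b ∧ a)) → (b ∧ a) = U → U = U  [any arg is the third value ⇒ result is the third value]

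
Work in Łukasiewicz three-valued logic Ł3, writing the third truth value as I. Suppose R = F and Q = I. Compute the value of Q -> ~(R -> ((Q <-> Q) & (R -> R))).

I

Q <-> Q = I <-> I = T  [1 − |½−½|]
R -> R = F -> F = T
(Q <-> Q) & (R -> R) = T & T = T
R -> ((Q <-> Q) & (R -> R)) = F -> T = T
~(R -> ((Q <-> Q) & (R -> R))) = ~T = F
Q -> ~(R -> ((Q <-> Q) & (R -> R))) = I -> F = I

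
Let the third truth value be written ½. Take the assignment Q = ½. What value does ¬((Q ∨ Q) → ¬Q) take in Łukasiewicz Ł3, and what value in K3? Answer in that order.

0; ½

In Łukasiewicz Ł3: Q ∨ Q = ½ ∨ ½ = ½
¬Q = ¬½ = ½
(Q ∨ Q) → ¬Q = ½ → ½ = 1  [min(1, 1−½+½)]
¬((Q ∨ Q) → ¬Q) = ¬1 = 0
In K3: Q ∨ Q = ½ ∨ ½ = ½
¬Q = ¬½ = ½
(Q ∨ Q) → ¬Q = ½ → ½ = ½  [¬½ ∨ ½]
¬((Q ∨ Q) → ¬Q) = ¬½ = ½
They differ because Łukasiewicz Ł3 and K3 treat ½ differently under implication.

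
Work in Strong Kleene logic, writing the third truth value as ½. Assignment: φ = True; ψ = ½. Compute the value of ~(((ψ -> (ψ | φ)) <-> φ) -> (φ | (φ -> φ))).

False

ψ | φ = ½ | True = True
ψ -> (ψ | φ) = ½ -> True = True  [~½ | True]
(ψ -> (ψ | φ)) <-> φ = True <-> True = True
φ -> φ = True -> True = True
φ | (φ -> φ) = True | True = True
((ψ -> (ψ | φ)) <-> φ) -> (φ | (φ -> φ)) = True -> True = True
~(((ψ -> (ψ | φ)) <-> φ) -> (φ | (φ -> φ))) = ~True = False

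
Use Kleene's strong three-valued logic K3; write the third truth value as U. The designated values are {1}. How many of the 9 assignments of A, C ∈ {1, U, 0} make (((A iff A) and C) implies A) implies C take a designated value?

3

Designated under: (A=1, C=1); (A=U, C=1); (A=0, C=1).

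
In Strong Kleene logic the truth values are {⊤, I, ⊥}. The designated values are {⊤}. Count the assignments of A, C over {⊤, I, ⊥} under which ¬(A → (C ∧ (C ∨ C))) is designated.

Designated under: (A=⊤, C=⊥).

1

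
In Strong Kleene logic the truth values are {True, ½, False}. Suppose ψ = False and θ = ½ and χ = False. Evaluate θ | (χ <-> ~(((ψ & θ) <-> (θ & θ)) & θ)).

½

ψ & θ = False & ½ = False
θ & θ = ½ & ½ = ½
(ψ & θ) <-> (θ & θ) = False <-> ½ = ½
((ψ & θ) <-> (θ & θ)) & θ = ½ & ½ = ½
~(((ψ & θ) <-> (θ & θ)) & θ) = ~½ = ½
χ <-> ~(((ψ & θ) <-> (θ & θ)) & θ) = False <-> ½ = ½
θ | (χ <-> ~(((ψ & θ) <-> (θ & θ)) & θ)) = ½ | ½ = ½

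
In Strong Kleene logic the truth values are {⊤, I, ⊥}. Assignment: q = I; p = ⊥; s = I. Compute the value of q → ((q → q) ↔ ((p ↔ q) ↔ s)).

q → q = I → I = I  [¬I ∨ I]
p ↔ q = ⊥ ↔ I = I
(p ↔ q) ↔ s = I ↔ I = I
(q → q) ↔ ((p ↔ q) ↔ s) = I ↔ I = I
q → ((q → q) ↔ ((p ↔ q) ↔ s)) = I → I = I

I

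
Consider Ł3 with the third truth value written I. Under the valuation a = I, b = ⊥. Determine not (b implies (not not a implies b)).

⊥

not a = not I = I
not not a = not I = I
not not a implies b = I implies ⊥ = I  [min(1, 1−½+0)]
b implies (not not a implies b) = ⊥ implies I = ⊤
not (b implies (not not a implies b)) = not ⊤ = ⊥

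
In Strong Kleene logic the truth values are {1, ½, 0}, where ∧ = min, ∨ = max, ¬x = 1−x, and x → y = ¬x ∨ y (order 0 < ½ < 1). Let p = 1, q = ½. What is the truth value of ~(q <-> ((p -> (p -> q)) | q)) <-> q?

½

p -> q = 1 -> ½ = ½  [~1 | ½]
p -> (p -> q) = 1 -> ½ = ½
(p -> (p -> q)) | q = ½ | ½ = ½
q <-> ((p -> (p -> q)) | q) = ½ <-> ½ = ½
~(q <-> ((p -> (p -> q)) | q)) = ~½ = ½
~(q <-> ((p -> (p -> q)) | q)) <-> q = ½ <-> ½ = ½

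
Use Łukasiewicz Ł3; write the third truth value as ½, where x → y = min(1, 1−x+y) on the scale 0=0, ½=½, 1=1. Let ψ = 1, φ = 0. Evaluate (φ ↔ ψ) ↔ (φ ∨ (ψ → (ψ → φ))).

1

φ ↔ ψ = 0 ↔ 1 = 0
ψ → φ = 1 → 0 = 0
ψ → (ψ → φ) = 1 → 0 = 0
φ ∨ (ψ → (ψ → φ)) = 0 ∨ 0 = 0
(φ ↔ ψ) ↔ (φ ∨ (ψ → (ψ → φ))) = 0 ↔ 0 = 1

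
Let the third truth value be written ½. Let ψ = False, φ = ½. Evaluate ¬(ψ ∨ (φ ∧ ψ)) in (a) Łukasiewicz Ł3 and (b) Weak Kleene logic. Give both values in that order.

In Łukasiewicz Ł3: φ ∧ ψ = ½ ∧ False = False
ψ ∨ (φ ∧ ψ) = False ∨ False = False
¬(ψ ∨ (φ ∧ ψ)) = ¬False = True
In Weak Kleene logic: φ ∧ ψ = ½ ∧ False = ½
ψ ∨ (φ ∧ ψ) = False ∨ ½ = ½
¬(ψ ∨ (φ ∧ ψ)) = ¬½ = ½
They differ because Łukasiewicz Ł3 and Weak Kleene logic treat ½ differently under the binary connectives.

True; ½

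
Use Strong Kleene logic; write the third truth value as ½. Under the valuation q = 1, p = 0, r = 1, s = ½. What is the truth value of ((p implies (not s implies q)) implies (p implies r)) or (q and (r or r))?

not s = not ½ = ½
not s implies q = ½ implies 1 = 1
p implies (not s implies q) = 0 implies 1 = 1
p implies r = 0 implies 1 = 1
(p implies (not s implies q)) implies (p implies r) = 1 implies 1 = 1
r or r = 1 or 1 = 1
q and (r or r) = 1 and 1 = 1
((p implies (not s implies q)) implies (p implies r)) or (q and (r or r)) = 1 or 1 = 1

1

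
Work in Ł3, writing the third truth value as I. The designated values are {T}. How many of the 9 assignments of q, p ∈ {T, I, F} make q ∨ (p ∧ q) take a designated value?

Designated under: (q=T, p=T); (q=T, p=I); (q=T, p=F).

3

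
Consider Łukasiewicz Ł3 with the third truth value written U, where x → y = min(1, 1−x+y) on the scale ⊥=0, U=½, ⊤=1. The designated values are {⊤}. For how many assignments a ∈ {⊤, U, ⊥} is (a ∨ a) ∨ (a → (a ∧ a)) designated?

a=⊤: ⊤ ✓
a=U: ⊤ ✓
a=⊥: ⊤ ✓

3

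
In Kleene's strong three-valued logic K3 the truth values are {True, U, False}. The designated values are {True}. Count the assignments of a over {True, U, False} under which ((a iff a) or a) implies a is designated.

1

a=True: True ✓
a=U: U ·
a=False: False ·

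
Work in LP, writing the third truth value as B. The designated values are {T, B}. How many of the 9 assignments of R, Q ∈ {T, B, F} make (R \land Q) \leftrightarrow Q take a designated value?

Of the 9 assignments, 8 give a value in {T, B}.

8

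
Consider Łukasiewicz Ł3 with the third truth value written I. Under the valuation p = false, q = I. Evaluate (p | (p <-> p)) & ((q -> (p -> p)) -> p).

p <-> p = false <-> false = true
p | (p <-> p) = false | true = true
p -> p = false -> false = true
q -> (p -> p) = I -> true = true
(q -> (p -> p)) -> p = true -> false = false
(p | (p <-> p)) & ((q -> (p -> p)) -> p) = true & false = false

false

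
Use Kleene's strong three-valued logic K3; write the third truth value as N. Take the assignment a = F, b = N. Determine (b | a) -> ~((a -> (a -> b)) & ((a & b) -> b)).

b | a = N | F = N
a -> b = F -> N = T  [~F | N]
a -> (a -> b) = F -> T = T
a & b = F & N = F
(a & b) -> b = F -> N = T
(a -> (a -> b)) & ((a & b) -> b) = T & T = T
~((a -> (a -> b)) & ((a & b) -> b)) = ~T = F
(b | a) -> ~((a -> (a -> b)) & ((a & b) -> b)) = N -> F = N

N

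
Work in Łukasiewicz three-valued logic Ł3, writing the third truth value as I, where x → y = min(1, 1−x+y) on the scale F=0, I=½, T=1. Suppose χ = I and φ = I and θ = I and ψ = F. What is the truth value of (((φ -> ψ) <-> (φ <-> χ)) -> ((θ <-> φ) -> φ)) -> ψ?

φ -> ψ = I -> F = I  [min(1, 1−½+0)]
φ <-> χ = I <-> I = T
(φ -> ψ) <-> (φ <-> χ) = I <-> T = I
θ <-> φ = I <-> I = T
(θ <-> φ) -> φ = T -> I = I
((φ -> ψ) <-> (φ <-> χ)) -> ((θ <-> φ) -> φ) = I -> I = T
(((φ -> ψ) <-> (φ <-> χ)) -> ((θ <-> φ) -> φ)) -> ψ = T -> F = F

F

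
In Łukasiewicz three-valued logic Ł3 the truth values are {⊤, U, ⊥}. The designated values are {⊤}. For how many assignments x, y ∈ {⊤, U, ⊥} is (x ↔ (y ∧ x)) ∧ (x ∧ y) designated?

1

Designated under: (x=⊤, y=⊤).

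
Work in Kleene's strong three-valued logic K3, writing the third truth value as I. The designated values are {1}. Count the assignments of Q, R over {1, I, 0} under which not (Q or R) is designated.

1

Designated under: (Q=0, R=0).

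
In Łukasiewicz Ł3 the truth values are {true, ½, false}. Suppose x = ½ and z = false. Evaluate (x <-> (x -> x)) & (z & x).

x -> x = ½ -> ½ = true
x <-> (x -> x) = ½ <-> true = ½
z & x = false & ½ = false
(x <-> (x -> x)) & (z & x) = ½ & false = false

false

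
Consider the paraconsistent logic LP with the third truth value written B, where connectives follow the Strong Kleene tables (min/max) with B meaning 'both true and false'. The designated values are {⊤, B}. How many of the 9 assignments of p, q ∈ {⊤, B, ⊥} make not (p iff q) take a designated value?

Of the 9 assignments, 7 give a value in {⊤, B}.

7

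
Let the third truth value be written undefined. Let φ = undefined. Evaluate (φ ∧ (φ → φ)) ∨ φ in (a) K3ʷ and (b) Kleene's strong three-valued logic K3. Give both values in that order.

In K3ʷ: φ → φ = undefined → undefined = undefined  [any arg is the third value ⇒ result is the third value]
φ ∧ (φ → φ) = undefined ∧ undefined = undefined
(φ ∧ (φ → φ)) ∨ φ = undefined ∨ undefined = undefined
In Kleene's strong three-valued logic K3: φ → φ = undefined → undefined = undefined  [¬undefined ∨ undefined]
φ ∧ (φ → φ) = undefined ∧ undefined = undefined
(φ ∧ (φ → φ)) ∨ φ = undefined ∨ undefined = undefined

undefined; undefined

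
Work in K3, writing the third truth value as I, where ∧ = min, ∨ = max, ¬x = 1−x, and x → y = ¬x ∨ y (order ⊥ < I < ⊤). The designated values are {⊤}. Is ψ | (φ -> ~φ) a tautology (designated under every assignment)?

Countermodel: ψ=I, φ=⊤ gives I, which is not designated.

No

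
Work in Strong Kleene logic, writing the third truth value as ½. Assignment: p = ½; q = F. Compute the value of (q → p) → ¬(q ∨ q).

T

q → p = F → ½ = T  [¬F ∨ ½]
q ∨ q = F ∨ F = F
¬(q ∨ q) = ¬F = T
(q → p) → ¬(q ∨ q) = T → T = T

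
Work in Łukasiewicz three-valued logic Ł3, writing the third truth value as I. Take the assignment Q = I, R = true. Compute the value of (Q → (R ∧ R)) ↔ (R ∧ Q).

R ∧ R = true ∧ true = true
Q → (R ∧ R) = I → true = true  [min(1, 1−½+1)]
R ∧ Q = true ∧ I = I
(Q → (R ∧ R)) ↔ (R ∧ Q) = true ↔ I = I

I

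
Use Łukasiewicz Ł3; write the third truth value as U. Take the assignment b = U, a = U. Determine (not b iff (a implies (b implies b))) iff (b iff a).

not b = not U = U
b implies b = U implies U = True  [min(1, 1−½+½)]
a implies (b implies b) = U implies True = True
not b iff (a implies (b implies b)) = U iff True = U
b iff a = U iff U = True
(not b iff (a implies (b implies b))) iff (b iff a) = U iff True = U

U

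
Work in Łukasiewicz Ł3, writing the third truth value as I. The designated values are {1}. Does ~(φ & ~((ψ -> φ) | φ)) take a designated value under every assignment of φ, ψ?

Countermodel: φ=I, ψ=1 gives I, which is not designated.

No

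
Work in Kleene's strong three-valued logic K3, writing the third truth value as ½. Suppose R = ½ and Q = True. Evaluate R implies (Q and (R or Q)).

R or Q = ½ or True = True
Q and (R or Q) = True and True = True
R implies (Q and (R or Q)) = ½ implies True = True

True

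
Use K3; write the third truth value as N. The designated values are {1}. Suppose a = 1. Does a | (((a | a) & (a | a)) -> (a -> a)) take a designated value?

Yes

a | a = 1 | 1 = 1
a | a = 1 | 1 = 1
(a | a) & (a | a) = 1 & 1 = 1
a -> a = 1 -> 1 = 1
((a | a) & (a | a)) -> (a -> a) = 1 -> 1 = 1
a | (((a | a) & (a | a)) -> (a -> a)) = 1 | 1 = 1
1 ∈ {1}.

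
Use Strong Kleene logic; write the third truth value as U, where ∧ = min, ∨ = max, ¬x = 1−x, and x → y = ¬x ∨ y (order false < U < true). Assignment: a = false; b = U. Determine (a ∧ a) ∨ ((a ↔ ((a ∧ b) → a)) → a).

a ∧ a = false ∧ false = false
a ∧ b = false ∧ U = false
(a ∧ b) → a = false → false = true
a ↔ ((a ∧ b) → a) = false ↔ true = false
(a ↔ ((a ∧ b) → a)) → a = false → false = true
(a ∧ a) ∨ ((a ↔ ((a ∧ b) → a)) → a) = false ∨ true = true

true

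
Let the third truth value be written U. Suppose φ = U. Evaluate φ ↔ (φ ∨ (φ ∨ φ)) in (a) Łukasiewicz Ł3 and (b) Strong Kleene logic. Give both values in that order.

In Łukasiewicz Ł3: φ ∨ φ = U ∨ U = U
φ ∨ (φ ∨ φ) = U ∨ U = U
φ ↔ (φ ∨ (φ ∨ φ)) = U ↔ U = 1  [1 − |½−½|]
In Strong Kleene logic: φ ∨ φ = U ∨ U = U
φ ∨ (φ ∨ φ) = U ∨ U = U
φ ↔ (φ ∨ (φ ∨ φ)) = U ↔ U = U
They differ because Łukasiewicz Ł3 and Strong Kleene logic treat U differently under implication.

1; U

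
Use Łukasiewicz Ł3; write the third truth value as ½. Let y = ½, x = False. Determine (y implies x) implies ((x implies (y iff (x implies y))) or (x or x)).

y implies x = ½ implies False = ½  [min(1, 1−½+0)]
x implies y = False implies ½ = True
y iff (x implies y) = ½ iff True = ½
x implies (y iff (x implies y)) = False implies ½ = True
x or x = False or False = False
(x implies (y iff (x implies y))) or (x or x) = True or False = True
(y implies x) implies ((x implies (y iff (x implies y))) or (x or x)) = ½ implies True = True

True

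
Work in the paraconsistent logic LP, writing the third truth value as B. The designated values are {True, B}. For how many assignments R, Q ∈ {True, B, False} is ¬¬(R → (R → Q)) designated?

Of the 9 assignments, 8 give a value in {True, B}.

8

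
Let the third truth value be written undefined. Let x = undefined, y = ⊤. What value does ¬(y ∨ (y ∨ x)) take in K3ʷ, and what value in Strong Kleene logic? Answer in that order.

In K3ʷ: y ∨ x = ⊤ ∨ undefined = undefined
y ∨ (y ∨ x) = ⊤ ∨ undefined = undefined
¬(y ∨ (y ∨ x)) = ¬undefined = undefined
In Strong Kleene logic: y ∨ x = ⊤ ∨ undefined = ⊤
y ∨ (y ∨ x) = ⊤ ∨ ⊤ = ⊤
¬(y ∨ (y ∨ x)) = ¬⊤ = ⊥
They differ because K3ʷ and Strong Kleene logic treat undefined differently under the binary connectives.

undefined; ⊥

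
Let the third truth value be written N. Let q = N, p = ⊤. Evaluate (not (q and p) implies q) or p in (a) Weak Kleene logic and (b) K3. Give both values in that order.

N; ⊤

In Weak Kleene logic: q and p = N and ⊤ = N
not (q and p) = not N = N
not (q and p) implies q = N implies N = N
(not (q and p) implies q) or p = N or ⊤ = N
In K3: q and p = N and ⊤ = N
not (q and p) = not N = N
not (q and p) implies q = N implies N = N
(not (q and p) implies q) or p = N or ⊤ = ⊤
They differ because Weak Kleene logic and K3 treat N differently under the binary connectives.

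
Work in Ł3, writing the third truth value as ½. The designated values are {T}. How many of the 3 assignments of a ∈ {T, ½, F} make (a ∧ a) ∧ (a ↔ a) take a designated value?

a=T: T ✓
a=½: ½ ·
a=F: F ·

1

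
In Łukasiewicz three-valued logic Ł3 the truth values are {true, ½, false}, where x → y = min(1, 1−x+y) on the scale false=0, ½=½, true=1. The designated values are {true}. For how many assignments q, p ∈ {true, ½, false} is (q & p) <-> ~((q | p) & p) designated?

Designated under: (q=true, p=½); (q=½, p=½); (q=false, p=true).

3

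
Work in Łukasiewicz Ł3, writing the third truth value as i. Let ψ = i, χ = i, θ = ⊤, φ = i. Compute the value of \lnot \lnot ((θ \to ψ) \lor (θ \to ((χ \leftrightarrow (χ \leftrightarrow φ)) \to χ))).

⊤

θ \to ψ = ⊤ \to i = i  [min(1, 1−1+½)]
χ \leftrightarrow φ = i \leftrightarrow i = ⊤
χ \leftrightarrow (χ \leftrightarrow φ) = i \leftrightarrow ⊤ = i
(χ \leftrightarrow (χ \leftrightarrow φ)) \to χ = i \to i = ⊤
θ \to ((χ \leftrightarrow (χ \leftrightarrow φ)) \to χ) = ⊤ \to ⊤ = ⊤
(θ \to ψ) \lor (θ \to ((χ \leftrightarrow (χ \leftrightarrow φ)) \to χ)) = i \lor ⊤ = ⊤
\lnot ((θ \to ψ) \lor (θ \to ((χ \leftrightarrow (χ \leftrightarrow φ)) \to χ))) = \lnot ⊤ = ⊥
\lnot \lnot ((θ \to ψ) \lor (θ \to ((χ \leftrightarrow (χ \leftrightarrow φ)) \to χ))) = \lnot ⊥ = ⊤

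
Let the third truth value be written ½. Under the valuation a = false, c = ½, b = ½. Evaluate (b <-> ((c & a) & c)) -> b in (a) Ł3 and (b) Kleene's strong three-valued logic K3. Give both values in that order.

In Ł3: c & a = ½ & false = false
(c & a) & c = false & ½ = false
b <-> ((c & a) & c) = ½ <-> false = ½
(b <-> ((c & a) & c)) -> b = ½ -> ½ = true
In Kleene's strong three-valued logic K3: c & a = ½ & false = false
(c & a) & c = false & ½ = false
b <-> ((c & a) & c) = ½ <-> false = ½
(b <-> ((c & a) & c)) -> b = ½ -> ½ = ½  [~½ | ½]
They differ because Ł3 and Kleene's strong three-valued logic K3 treat ½ differently under implication.

true; ½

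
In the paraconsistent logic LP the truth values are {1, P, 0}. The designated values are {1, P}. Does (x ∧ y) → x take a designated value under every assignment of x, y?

Yes

Every assignment of x, y over {1, P, 0} gives a value in {1, P}.
In particular, with x=P, y=P: (x ∧ y) → x = P.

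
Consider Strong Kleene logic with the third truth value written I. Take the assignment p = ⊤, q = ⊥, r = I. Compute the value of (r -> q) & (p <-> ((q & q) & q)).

⊥

r -> q = I -> ⊥ = I
q & q = ⊥ & ⊥ = ⊥
(q & q) & q = ⊥ & ⊥ = ⊥
p <-> ((q & q) & q) = ⊤ <-> ⊥ = ⊥
(r -> q) & (p <-> ((q & q) & q)) = I & ⊥ = ⊥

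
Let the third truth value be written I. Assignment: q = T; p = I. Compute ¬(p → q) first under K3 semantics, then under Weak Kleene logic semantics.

F; I

In K3: p → q = I → T = T
¬(p → q) = ¬T = F
In Weak Kleene logic: p → q = I → T = I
¬(p → q) = ¬I = I
They differ because K3 and Weak Kleene logic treat I differently under the binary connectives.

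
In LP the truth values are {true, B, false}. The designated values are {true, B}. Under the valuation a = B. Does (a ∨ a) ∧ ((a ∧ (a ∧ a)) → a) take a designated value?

a ∨ a = B ∨ B = B
a ∧ a = B ∧ B = B
a ∧ (a ∧ a) = B ∧ B = B
(a ∧ (a ∧ a)) → a = B → B = B  [¬B ∨ B]
(a ∨ a) ∧ ((a ∧ (a ∧ a)) → a) = B ∧ B = B
B ∈ {true, B}.

Yes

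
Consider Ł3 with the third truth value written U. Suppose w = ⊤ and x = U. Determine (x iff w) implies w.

x iff w = U iff ⊤ = U  [1 − |½−1|]
(x iff w) implies w = U implies ⊤ = ⊤

⊤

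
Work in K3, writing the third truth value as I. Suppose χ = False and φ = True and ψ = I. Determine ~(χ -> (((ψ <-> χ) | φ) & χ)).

ψ <-> χ = I <-> False = I
(ψ <-> χ) | φ = I | True = True
((ψ <-> χ) | φ) & χ = True & False = False
χ -> (((ψ <-> χ) | φ) & χ) = False -> False = True
~(χ -> (((ψ <-> χ) | φ) & χ)) = ~True = False

False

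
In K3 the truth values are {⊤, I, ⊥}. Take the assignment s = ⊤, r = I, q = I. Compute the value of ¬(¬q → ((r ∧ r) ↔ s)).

I

¬q = ¬I = I
r ∧ r = I ∧ I = I
(r ∧ r) ↔ s = I ↔ ⊤ = I
¬q → ((r ∧ r) ↔ s) = I → I = I
¬(¬q → ((r ∧ r) ↔ s)) = ¬I = I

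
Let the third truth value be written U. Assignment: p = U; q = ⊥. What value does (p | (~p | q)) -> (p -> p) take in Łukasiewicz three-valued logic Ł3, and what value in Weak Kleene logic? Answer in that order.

⊤; U

In Łukasiewicz three-valued logic Ł3: ~p = ~U = U
~p | q = U | ⊥ = U
p | (~p | q) = U | U = U
p -> p = U -> U = ⊤  [min(1, 1−½+½)]
(p | (~p | q)) -> (p -> p) = U -> ⊤ = ⊤
In Weak Kleene logic: ~p = ~U = U
~p | q = U | ⊥ = U
p | (~p | q) = U | U = U
p -> p = U -> U = U  [any arg is the third value ⇒ result is the third value]
(p | (~p | q)) -> (p -> p) = U -> U = U
They differ because Łukasiewicz three-valued logic Ł3 and Weak Kleene logic treat U differently under the binary connectives.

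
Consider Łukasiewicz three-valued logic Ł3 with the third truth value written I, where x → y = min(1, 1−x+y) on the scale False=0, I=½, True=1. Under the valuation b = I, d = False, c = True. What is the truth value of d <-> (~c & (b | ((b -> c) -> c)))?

~c = ~True = False
b -> c = I -> True = True  [min(1, 1−½+1)]
(b -> c) -> c = True -> True = True
b | ((b -> c) -> c) = I | True = True
~c & (b | ((b -> c) -> c)) = False & True = False
d <-> (~c & (b | ((b -> c) -> c))) = False <-> False = True

True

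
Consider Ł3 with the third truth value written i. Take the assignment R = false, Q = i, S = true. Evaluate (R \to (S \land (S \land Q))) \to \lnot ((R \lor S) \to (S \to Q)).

S \land Q = true \land i = i
S \land (S \land Q) = true \land i = i
R \to (S \land (S \land Q)) = false \to i = true  [min(1, 1−0+½)]
R \lor S = false \lor true = true
S \to Q = true \to i = i
(R \lor S) \to (S \to Q) = true \to i = i
\lnot ((R \lor S) \to (S \to Q)) = \lnot i = i
(R \to (S \land (S \land Q))) \to \lnot ((R \lor S) \to (S \to Q)) = true \to i = i

i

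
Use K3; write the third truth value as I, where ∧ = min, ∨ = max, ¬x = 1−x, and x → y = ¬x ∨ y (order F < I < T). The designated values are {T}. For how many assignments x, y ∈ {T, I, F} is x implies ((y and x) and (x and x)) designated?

Designated under: (x=T, y=T); (x=F, y=T); (x=F, y=I); (x=F, y=F).

4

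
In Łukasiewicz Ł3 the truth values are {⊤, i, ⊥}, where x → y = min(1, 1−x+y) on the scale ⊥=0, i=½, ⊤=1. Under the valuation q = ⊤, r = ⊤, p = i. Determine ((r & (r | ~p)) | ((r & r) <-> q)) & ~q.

~p = ~i = i
r | ~p = ⊤ | i = ⊤
r & (r | ~p) = ⊤ & ⊤ = ⊤
r & r = ⊤ & ⊤ = ⊤
(r & r) <-> q = ⊤ <-> ⊤ = ⊤
(r & (r | ~p)) | ((r & r) <-> q) = ⊤ | ⊤ = ⊤
~q = ~⊤ = ⊥
((r & (r | ~p)) | ((r & r) <-> q)) & ~q = ⊤ & ⊥ = ⊥

⊥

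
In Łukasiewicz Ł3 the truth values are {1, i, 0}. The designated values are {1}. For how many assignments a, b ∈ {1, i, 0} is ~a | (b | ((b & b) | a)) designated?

7

Of the 9 assignments, 7 give a value in {1}.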